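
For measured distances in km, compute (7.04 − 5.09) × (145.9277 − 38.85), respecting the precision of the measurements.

2.09 × 10² km²

7.04 − 5.09 = 1.95, limited to 2 d.p. → 3 s.f.; 145.9277 − 38.85 = 107.0777, limited to 2 d.p. → 5 s.f.
Carrying full precision, 1.95 × 107.0777 = 208.801515; keep min(3, 5) = 3 s.f.
Rounded to 3 significant figures: 2.09 × 10² km².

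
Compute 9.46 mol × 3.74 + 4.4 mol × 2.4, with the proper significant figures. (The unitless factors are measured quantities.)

46 mol

9.46 × 3.74 = 35.3804 → 35.4 mol (3 s.f., last digit at the 10^-1 place).
4.4 × 2.4 = 10.56 → 11 mol (2 s.f., last digit at the 10^0 place).
Sum: 45.9404 mol; keep the coarser place, 10^0.
Result: 46 mol.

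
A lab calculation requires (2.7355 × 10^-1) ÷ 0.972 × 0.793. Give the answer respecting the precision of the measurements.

(2.7355 × 10^-1) ÷ 0.972 × 0.793 = 0.223174022634…
Multiplication/division keeps the fewest significant figures: 2.7355 × 10^-1 → 5 s.f., 0.972 → 3 s.f., 0.793 → 3 s.f.; limit is 3.
Rounded to 3 significant figures: 0.223.

0.223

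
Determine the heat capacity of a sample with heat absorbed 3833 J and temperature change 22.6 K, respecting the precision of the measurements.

170. J/K

heat capacity = 3833 J ÷ 22.6 K = 169.601769912… J/K.
3833 has 4 significant figures; 22.6 has 3.
Division/multiplication keeps the fewest: 3 significant figures.
Rounded: 170. J/K.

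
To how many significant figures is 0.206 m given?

0.206: leading zeros are not significant; zeros between nonzero digits are significant.

3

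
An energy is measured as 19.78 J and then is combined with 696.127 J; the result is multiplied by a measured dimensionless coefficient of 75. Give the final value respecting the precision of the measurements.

19.78 J + 696.127 J = 715.907 J; the sum is limited to 2 decimal places (5 s.f.).
Carrying full precision, 715.907 × 75 = 53693.025 J; 75 has 2 s.f., so the result keeps min(5, 2) = 2 s.f.
Rounded to 2 significant figures: 5.4 × 10⁴ J.

5.4 × 10⁴ J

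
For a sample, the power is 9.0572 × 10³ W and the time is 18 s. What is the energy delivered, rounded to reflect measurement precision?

energy delivered = 9.0572 × 10³ W × 18 s = 163029.6 J.
9.0572 × 10³ has 5 significant figures; 18 has 2.
Division/multiplication keeps the fewest: 2 significant figures.
Rounded: 1.6 × 10⁵ J.

1.6 × 10⁵ J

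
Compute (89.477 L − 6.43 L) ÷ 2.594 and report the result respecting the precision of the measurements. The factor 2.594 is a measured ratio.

32.02 L

89.477 L − 6.43 L = 83.047 L; the difference is limited to 2 decimal places (4 s.f.).
Carrying full precision, 83.047 ÷ 2.594 = 32.0150346955… L; 2.594 has 4 s.f., so the result keeps min(4, 4) = 4 s.f.
Rounded to 4 significant figures: 32.02 L.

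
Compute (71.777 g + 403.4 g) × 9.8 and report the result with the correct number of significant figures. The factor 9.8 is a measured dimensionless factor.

4.7 × 10^3 g

71.777 g + 403.4 g = 475.177 g; the sum is limited to 1 decimal place (4 s.f.).
Carrying full precision, 475.177 × 9.8 = 4656.7346 g; 9.8 has 2 s.f., so the result keeps min(4, 2) = 2 s.f.
Rounded to 2 significant figures: 4.7 × 10^3 g.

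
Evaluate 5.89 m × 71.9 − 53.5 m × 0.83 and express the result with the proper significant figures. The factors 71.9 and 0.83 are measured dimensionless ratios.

379 m

5.89 × 71.9 = 423.491 → 423 m (3 s.f., last digit at the 10^0 place).
53.5 × 0.83 = 44.405 → 44 m (2 s.f., last digit at the 10^0 place).
Difference: 379.086 m; keep the coarser place, 10^0.
Result: 379 m.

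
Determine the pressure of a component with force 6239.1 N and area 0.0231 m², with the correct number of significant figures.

2.70 × 10^5 Pa

pressure = 6239.1 N ÷ 0.0231 m² = 270090.909091… Pa.
6239.1 has 5 significant figures; 0.0231 has 3.
Division/multiplication keeps the fewest: 3 significant figures.
Rounded: 2.70 × 10^5 Pa.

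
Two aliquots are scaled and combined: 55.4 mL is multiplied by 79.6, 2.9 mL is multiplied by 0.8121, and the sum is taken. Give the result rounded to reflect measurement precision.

55.4 × 79.6 = 4409.84 → 4.41 × 10³ mL (3 s.f., last digit at the 10^1 place).
2.9 × 0.8121 = 2.35509 → 2.4 mL (2 s.f., last digit at the 10^-1 place).
Sum: 4412.19509 mL; keep the coarser place, 10^1.
Result: 4.41 × 10³ mL.

4.41 × 10³ mL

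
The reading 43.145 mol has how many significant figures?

5

43.145: every digit is nonzero and significant.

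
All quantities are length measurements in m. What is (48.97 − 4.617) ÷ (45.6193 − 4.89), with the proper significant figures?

48.97 − 4.617 = 44.353, limited to 2 d.p. → 4 s.f.; 45.6193 − 4.89 = 40.7293, limited to 2 d.p. → 4 s.f.
Carrying full precision, 44.353 ÷ 40.7293 = 1.08897034813…; keep min(4, 4) = 4 s.f.
Rounded to 4 significant figures: 1.089.

1.089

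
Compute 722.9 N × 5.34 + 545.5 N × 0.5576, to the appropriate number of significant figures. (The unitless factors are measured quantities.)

722.9 × 5.34 = 3860.286 → 3.86 × 10^3 N (3 s.f., last digit at the 10^1 place).
545.5 × 0.5576 = 304.1708 → 304.2 N (4 s.f., last digit at the 10^-1 place).
Sum: 4164.4568 N; keep the coarser place, 10^1.
Result: 4.16 × 10^3 N.

4.16 × 10^3 N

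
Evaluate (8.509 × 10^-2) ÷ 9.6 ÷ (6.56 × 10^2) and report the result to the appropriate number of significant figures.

(8.509 × 10^-2) ÷ 9.6 ÷ (6.56 × 10^2) = 0.0000135114964431…
Multiplication/division keeps the fewest significant figures: 8.509 × 10^-2 → 4 s.f., 9.6 → 2 s.f., 6.56 × 10^2 → 3 s.f.; limit is 2.
Rounded to 2 significant figures: 1.4 × 10^-5.

1.4 × 10^-5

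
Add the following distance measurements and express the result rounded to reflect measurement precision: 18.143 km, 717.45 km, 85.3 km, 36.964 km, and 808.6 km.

18.143 km + 717.45 km + 85.3 km + 36.964 km + 808.6 km = 1666.457 km.
Addition/subtraction keeps the fewest decimal places: 18.143 → 3 decimal places, 717.45 → 2 decimal places, 85.3 → 1 decimal place, 36.964 → 3 decimal places, 808.6 → 1 decimal place; limit is 1.
Rounded to 1 decimal place: 1666.5 km.

1666.5 km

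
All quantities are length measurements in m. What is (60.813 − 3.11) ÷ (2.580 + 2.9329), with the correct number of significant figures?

10.47

60.813 − 3.11 = 57.703, limited to 2 d.p. → 4 s.f.; 2.580 + 2.9329 = 5.5129, limited to 3 d.p. → 4 s.f.
Carrying full precision, 57.703 ÷ 5.5129 = 10.4669048958…; keep min(4, 4) = 4 s.f.
Rounded to 4 significant figures: 10.47.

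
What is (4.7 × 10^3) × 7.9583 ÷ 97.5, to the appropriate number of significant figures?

(4.7 × 10^3) × 7.9583 ÷ 97.5 = 383.630871795…
Multiplication/division keeps the fewest significant figures: 4.7 × 10^3 → 2 s.f., 7.9583 → 5 s.f., 97.5 → 3 s.f.; limit is 2.
Rounded to 2 significant figures: 3.8 × 10^2.

3.8 × 10^2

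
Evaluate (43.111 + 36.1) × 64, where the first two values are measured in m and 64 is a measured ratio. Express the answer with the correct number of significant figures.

5.1 × 10³ m

43.111 m + 36.1 m = 79.211 m; the sum is limited to 1 decimal place (3 s.f.).
Carrying full precision, 79.211 × 64 = 5069.504 m; 64 has 2 s.f., so the result keeps min(3, 2) = 2 s.f.
Rounded to 2 significant figures: 5.1 × 10³ m.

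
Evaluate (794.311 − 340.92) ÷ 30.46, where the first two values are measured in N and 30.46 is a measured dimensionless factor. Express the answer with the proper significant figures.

14.88 N

794.311 N − 340.92 N = 453.391 N; the difference is limited to 2 decimal places (5 s.f.).
Carrying full precision, 453.391 ÷ 30.46 = 14.8847997374… N; 30.46 has 4 s.f., so the result keeps min(5, 4) = 4 s.f.
Rounded to 4 significant figures: 14.88 N.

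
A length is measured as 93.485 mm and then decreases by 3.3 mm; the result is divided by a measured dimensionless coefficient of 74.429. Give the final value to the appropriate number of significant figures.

93.485 mm − 3.3 mm = 90.185 mm; the difference is limited to 1 decimal place (3 s.f.).
Carrying full precision, 90.185 ÷ 74.429 = 1.21169167932… mm; 74.429 has 5 s.f., so the result keeps min(3, 5) = 3 s.f.
Rounded to 3 significant figures: 1.21 mm.

1.21 mm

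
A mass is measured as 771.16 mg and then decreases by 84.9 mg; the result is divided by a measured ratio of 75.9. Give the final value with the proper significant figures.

771.16 mg − 84.9 mg = 686.26 mg; the difference is limited to 1 decimal place (4 s.f.).
Carrying full precision, 686.26 ÷ 75.9 = 9.04163372859… mg; 75.9 has 3 s.f., so the result keeps min(4, 3) = 3 s.f.
Rounded to 3 significant figures: 9.04 mg.

9.04 mg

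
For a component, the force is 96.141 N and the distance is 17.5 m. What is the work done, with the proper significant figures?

work done = 96.141 N × 17.5 m = 1682.4675 J.
96.141 has 5 significant figures; 17.5 has 3.
Division/multiplication keeps the fewest: 3 significant figures.
Rounded: 1.68 × 10³ J.

1.68 × 10³ J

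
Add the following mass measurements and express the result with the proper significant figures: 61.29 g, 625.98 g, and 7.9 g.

695.2 g

61.29 g + 625.98 g + 7.9 g = 695.17 g.
Addition/subtraction keeps the fewest decimal places: 61.29 → 2 decimal places, 625.98 → 2 decimal places, 7.9 → 1 decimal place; limit is 1.
Rounded to 1 decimal place: 695.2 g.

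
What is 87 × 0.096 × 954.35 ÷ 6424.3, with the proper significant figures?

1.2

87 × 0.096 × 954.35 ÷ 6424.3 = 1.24071590679…
Multiplication/division keeps the fewest significant figures: 87 → 2 s.f., 0.096 → 2 s.f., 954.35 → 5 s.f., 6424.3 → 5 s.f.; limit is 2.
Rounded to 2 significant figures: 1.2.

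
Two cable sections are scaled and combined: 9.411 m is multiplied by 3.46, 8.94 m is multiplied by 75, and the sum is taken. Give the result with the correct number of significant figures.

9.411 × 3.46 = 32.56206 → 32.6 m (3 s.f., last digit at the 10^-1 place).
8.94 × 75 = 670.5 → 6.7 × 10² m (2 s.f., last digit at the 10^1 place).
Sum: 703.06206 m; keep the coarser place, 10^1.
Result: 7.0 × 10² m.

7.0 × 10² m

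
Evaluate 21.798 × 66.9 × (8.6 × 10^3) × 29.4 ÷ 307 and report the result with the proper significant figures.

1.2 × 10^6

21.798 × 66.9 × (8.6 × 10^3) × 29.4 ÷ 307 = 1201019.81371…
Multiplication/division keeps the fewest significant figures: 21.798 → 5 s.f., 66.9 → 3 s.f., 8.6 × 10^3 → 2 s.f., 29.4 → 3 s.f., 307 → 3 s.f.; limit is 2.
Rounded to 2 significant figures: 1.2 × 10^6.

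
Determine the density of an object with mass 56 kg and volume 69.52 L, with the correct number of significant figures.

8.1 × 10⁻¹ kg/L

density = 56 kg ÷ 69.52 L = 0.805523590334… kg/L.
56 has 2 significant figures; 69.52 has 4.
Division/multiplication keeps the fewest: 2 significant figures.
Rounded: 8.1 × 10⁻¹ kg/L.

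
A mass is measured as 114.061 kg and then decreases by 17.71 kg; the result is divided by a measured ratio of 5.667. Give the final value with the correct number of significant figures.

114.061 kg − 17.71 kg = 96.351 kg; the difference is limited to 2 decimal places (4 s.f.).
Carrying full precision, 96.351 ÷ 5.667 = 17.0021175225… kg; 5.667 has 4 s.f., so the result keeps min(4, 4) = 4 s.f.
Rounded to 4 significant figures: 17.00 kg.

17.00 kg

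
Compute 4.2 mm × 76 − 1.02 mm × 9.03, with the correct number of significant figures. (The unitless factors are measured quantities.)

3.1 × 10^2 mm

4.2 × 76 = 319.2 → 3.2 × 10^2 mm (2 s.f., last digit at the 10^1 place).
1.02 × 9.03 = 9.2106 → 9.21 mm (3 s.f., last digit at the 10^-2 place).
Difference: 309.9894 mm; keep the coarser place, 10^1.
Result: 3.1 × 10^2 mm.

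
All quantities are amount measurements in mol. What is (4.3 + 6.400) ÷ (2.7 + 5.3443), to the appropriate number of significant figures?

4.3 + 6.400 = 10.700, limited to 1 d.p. → 3 s.f.; 2.7 + 5.3443 = 8.0443, limited to 1 d.p. → 2 s.f.
Carrying full precision, 10.700 ÷ 8.0443 = 1.33013438087…; keep min(3, 2) = 2 s.f.
Rounded to 2 significant figures: 1.3.

1.3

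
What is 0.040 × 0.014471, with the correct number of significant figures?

5.8 × 10⁻⁴

0.040 × 0.014471 = 0.00057884
Multiplication/division keeps the fewest significant figures: 0.040 → 2 s.f., 0.014471 → 5 s.f.; limit is 2.
Rounded to 2 significant figures: 5.8 × 10⁻⁴.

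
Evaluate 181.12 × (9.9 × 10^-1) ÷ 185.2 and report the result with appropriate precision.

181.12 × (9.9 × 10^-1) ÷ 185.2 = 0.968190064795…
Multiplication/division keeps the fewest significant figures: 181.12 → 5 s.f., 9.9 × 10^-1 → 2 s.f., 185.2 → 4 s.f.; limit is 2.
Rounded to 2 significant figures: 0.97.

0.97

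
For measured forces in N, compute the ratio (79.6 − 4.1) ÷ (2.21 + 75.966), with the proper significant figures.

0.966

79.6 − 4.1 = 75.5, limited to 1 d.p. → 3 s.f.; 2.21 + 75.966 = 78.176, limited to 2 d.p. → 4 s.f.
Carrying full precision, 75.5 ÷ 78.176 = 0.965769545641…; keep min(3, 4) = 3 s.f.
Rounded to 3 significant figures: 0.966.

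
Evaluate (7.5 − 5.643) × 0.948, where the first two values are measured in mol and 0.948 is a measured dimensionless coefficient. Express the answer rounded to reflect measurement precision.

7.5 mol − 5.643 mol = 1.857 mol; the difference is limited to 1 decimal place (2 s.f.).
Carrying full precision, 1.857 × 0.948 = 1.760436 mol; 0.948 has 3 s.f., so the result keeps min(2, 3) = 2 s.f.
Rounded to 2 significant figures: 1.8 mol.

1.8 mol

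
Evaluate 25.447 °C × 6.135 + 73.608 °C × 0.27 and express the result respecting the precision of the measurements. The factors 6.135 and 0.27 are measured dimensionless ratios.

176 °C

25.447 × 6.135 = 156.117345 → 156.1 °C (4 s.f., last digit at the 10^-1 place).
73.608 × 0.27 = 19.87416 → 2.0 × 10^1 °C (2 s.f., last digit at the 10^0 place).
Sum: 175.991505 °C; keep the coarser place, 10^0.
Result: 176 °C.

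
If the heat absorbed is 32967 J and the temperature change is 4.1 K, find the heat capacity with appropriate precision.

heat capacity = 32967 J ÷ 4.1 K = 8040.73170732… J/K.
32967 has 5 significant figures; 4.1 has 2.
Division/multiplication keeps the fewest: 2 significant figures.
Rounded: 8.0 × 10³ J/K.

8.0 × 10³ J/K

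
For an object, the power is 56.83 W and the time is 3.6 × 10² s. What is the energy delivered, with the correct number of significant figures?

energy delivered = 56.83 W × 3.6 × 10² s = 20458.8 J.
56.83 has 4 significant figures; 3.6 × 10² has 2.
Division/multiplication keeps the fewest: 2 significant figures.
Rounded: 2.0 × 10⁴ J.

2.0 × 10⁴ J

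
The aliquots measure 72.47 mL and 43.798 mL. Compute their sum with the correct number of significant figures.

72.47 mL + 43.798 mL = 116.268 mL.
Addition/subtraction keeps the fewest decimal places: 72.47 → 2 decimal places, 43.798 → 3 decimal places; limit is 2.
Rounded to 2 decimal places: 116.27 mL.

116.27 mL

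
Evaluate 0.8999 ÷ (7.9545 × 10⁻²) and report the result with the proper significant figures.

0.8999 ÷ (7.9545 × 10⁻²) = 11.3130932177…
Multiplication/division keeps the fewest significant figures: 0.8999 → 4 s.f., 7.9545 × 10⁻² → 5 s.f.; limit is 4.
Rounded to 4 significant figures: 11.31.

11.31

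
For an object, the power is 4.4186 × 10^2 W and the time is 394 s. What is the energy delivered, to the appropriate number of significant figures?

1.74 × 10^5 J

energy delivered = 4.4186 × 10^2 W × 394 s = 174092.84 J.
4.4186 × 10^2 has 5 significant figures; 394 has 3.
Division/multiplication keeps the fewest: 3 significant figures.
Rounded: 1.74 × 10^5 J.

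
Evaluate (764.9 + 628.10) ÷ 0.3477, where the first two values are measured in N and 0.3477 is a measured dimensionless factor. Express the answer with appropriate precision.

4.006 × 10^3 N

764.9 N + 628.10 N = 1393.00 N; the sum is limited to 1 decimal place (5 s.f.).
Carrying full precision, 1393.00 ÷ 0.3477 = 4006.32729364… N; 0.3477 has 4 s.f., so the result keeps min(5, 4) = 4 s.f.
Rounded to 4 significant figures: 4.006 × 10^3 N.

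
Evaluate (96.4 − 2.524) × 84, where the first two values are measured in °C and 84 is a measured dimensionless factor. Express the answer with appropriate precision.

7.9 × 10^3 °C

96.4 °C − 2.524 °C = 93.876 °C; the difference is limited to 1 decimal place (3 s.f.).
Carrying full precision, 93.876 × 84 = 7885.584 °C; 84 has 2 s.f., so the result keeps min(3, 2) = 2 s.f.
Rounded to 2 significant figures: 7.9 × 10^3 °C.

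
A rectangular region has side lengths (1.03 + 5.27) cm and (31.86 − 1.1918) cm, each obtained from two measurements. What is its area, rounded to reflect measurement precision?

1.03 + 5.27 = 6.30, limited to 2 d.p. → 3 s.f.; 31.86 − 1.1918 = 30.6682, limited to 2 d.p. → 4 s.f.
Carrying full precision, 6.30 × 30.6682 = 193.20966; keep min(3, 4) = 3 s.f.
Rounded to 3 significant figures: 1.93 × 10^2 cm².

1.93 × 10^2 cm²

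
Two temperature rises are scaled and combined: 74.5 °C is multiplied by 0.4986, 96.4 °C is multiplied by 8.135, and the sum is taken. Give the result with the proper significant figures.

821 °C

74.5 × 0.4986 = 37.1457 → 37.1 °C (3 s.f., last digit at the 10^-1 place).
96.4 × 8.135 = 784.214 → 784 °C (3 s.f., last digit at the 10^0 place).
Sum: 821.3597 °C; keep the coarser place, 10^0.
Result: 821 °C.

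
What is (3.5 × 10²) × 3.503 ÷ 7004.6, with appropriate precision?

0.18

(3.5 × 10²) × 3.503 ÷ 7004.6 = 0.175034977015…
Multiplication/division keeps the fewest significant figures: 3.5 × 10² → 2 s.f., 3.503 → 4 s.f., 7004.6 → 5 s.f.; limit is 2.
Rounded to 2 significant figures: 0.18.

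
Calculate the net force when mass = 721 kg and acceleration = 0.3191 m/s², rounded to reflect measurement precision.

2.30 × 10² N

net force = 721 kg × 0.3191 m/s² = 230.0711 N.
721 has 3 significant figures; 0.3191 has 4.
Division/multiplication keeps the fewest: 3 significant figures.
Rounded: 2.30 × 10² N.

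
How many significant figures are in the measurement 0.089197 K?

5

0.089197: leading zeros are not significant.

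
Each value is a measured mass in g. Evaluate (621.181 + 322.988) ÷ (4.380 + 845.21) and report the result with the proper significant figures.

1.1113

621.181 + 322.988 = 944.169, limited to 3 d.p. → 6 s.f.; 4.380 + 845.21 = 849.590, limited to 2 d.p. → 5 s.f.
Carrying full precision, 944.169 ÷ 849.590 = 1.11132310879…; keep min(6, 5) = 5 s.f.
Rounded to 5 significant figures: 1.1113.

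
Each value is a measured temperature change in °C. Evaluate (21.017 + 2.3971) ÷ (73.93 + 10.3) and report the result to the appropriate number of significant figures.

0.278

21.017 + 2.3971 = 23.4141, limited to 3 d.p. → 5 s.f.; 73.93 + 10.3 = 84.23, limited to 1 d.p. → 3 s.f.
Carrying full precision, 23.4141 ÷ 84.23 = 0.277978155052…; keep min(5, 3) = 3 s.f.
Rounded to 3 significant figures: 0.278.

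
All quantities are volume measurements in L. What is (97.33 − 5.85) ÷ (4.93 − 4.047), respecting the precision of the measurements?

97.33 − 5.85 = 91.48, limited to 2 d.p. → 4 s.f.; 4.93 − 4.047 = 0.883, limited to 2 d.p. → 2 s.f.
Carrying full precision, 91.48 ÷ 0.883 = 103.601359003…; keep min(4, 2) = 2 s.f.
Rounded to 2 significant figures: 1.0 × 10².

1.0 × 10²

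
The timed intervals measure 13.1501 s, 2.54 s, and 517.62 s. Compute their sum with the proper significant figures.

13.1501 s + 2.54 s + 517.62 s = 533.3101 s.
Addition/subtraction keeps the fewest decimal places: 13.1501 → 4 decimal places, 2.54 → 2 decimal places, 517.62 → 2 decimal places; limit is 2.
Rounded to 2 decimal places: 533.31 s.

533.31 s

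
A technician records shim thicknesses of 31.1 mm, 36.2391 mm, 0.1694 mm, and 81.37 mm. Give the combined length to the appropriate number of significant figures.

31.1 mm + 36.2391 mm + 0.1694 mm + 81.37 mm = 148.8785 mm.
Addition/subtraction keeps the fewest decimal places: 31.1 → 1 decimal place, 36.2391 → 4 decimal places, 0.1694 → 4 decimal places, 81.37 → 2 decimal places; limit is 1.
Rounded to 1 decimal place: 148.9 mm.

148.9 mm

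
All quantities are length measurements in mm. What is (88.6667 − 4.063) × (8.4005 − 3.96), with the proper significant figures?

3.76 × 10² mm²

88.6667 − 4.063 = 84.6037, limited to 3 d.p. → 5 s.f.; 8.4005 − 3.96 = 4.4405, limited to 2 d.p. → 3 s.f.
Carrying full precision, 84.6037 × 4.4405 = 375.68272985; keep min(5, 3) = 3 s.f.
Rounded to 3 significant figures: 3.76 × 10² mm².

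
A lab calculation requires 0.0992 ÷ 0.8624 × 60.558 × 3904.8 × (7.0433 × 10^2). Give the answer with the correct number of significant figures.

1.92 × 10^7

0.0992 ÷ 0.8624 × 60.558 × 3904.8 × (7.0433 × 10^2) = 19157967.3854…
Multiplication/division keeps the fewest significant figures: 0.0992 → 3 s.f., 0.8624 → 4 s.f., 60.558 → 5 s.f., 3904.8 → 5 s.f., 7.0433 × 10^2 → 5 s.f.; limit is 3.
Rounded to 3 significant figures: 1.92 × 10^7.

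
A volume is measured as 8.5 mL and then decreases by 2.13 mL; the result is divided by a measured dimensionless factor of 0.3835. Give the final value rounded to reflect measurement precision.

8.5 mL − 2.13 mL = 6.37 mL; the difference is limited to 1 decimal place (2 s.f.).
Carrying full precision, 6.37 ÷ 0.3835 = 16.6101694915… mL; 0.3835 has 4 s.f., so the result keeps min(2, 4) = 2 s.f.
Rounded to 2 significant figures: 17 mL.

17 mL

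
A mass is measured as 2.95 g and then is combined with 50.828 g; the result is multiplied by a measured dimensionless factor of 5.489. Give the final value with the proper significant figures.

2.95 g + 50.828 g = 53.778 g; the sum is limited to 2 decimal places (4 s.f.).
Carrying full precision, 53.778 × 5.489 = 295.187442 g; 5.489 has 4 s.f., so the result keeps min(4, 4) = 4 s.f.
Rounded to 4 significant figures: 295.2 g.

295.2 g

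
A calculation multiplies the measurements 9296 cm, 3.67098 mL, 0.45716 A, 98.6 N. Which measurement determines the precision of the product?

9296 cm → 4 s.f.; 3.67098 mL → 6 s.f.; 0.45716 A → 5 s.f.; 98.6 N → 3 s.f.
The fewest is 3 significant figures, from 98.6 N.

98.6 N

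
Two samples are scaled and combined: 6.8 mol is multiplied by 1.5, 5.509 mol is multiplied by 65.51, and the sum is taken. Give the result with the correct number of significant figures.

6.8 × 1.5 = 10.2 → 1.0 × 10^1 mol (2 s.f., last digit at the 10^0 place).
5.509 × 65.51 = 360.89459 → 360.9 mol (4 s.f., last digit at the 10^-1 place).
Sum: 371.09459 mol; keep the coarser place, 10^0.
Result: 371 mol.

371 mol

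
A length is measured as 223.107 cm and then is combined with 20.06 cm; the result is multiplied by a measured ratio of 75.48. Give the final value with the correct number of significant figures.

1.835 × 10^4 cm

223.107 cm + 20.06 cm = 243.167 cm; the sum is limited to 2 decimal places (5 s.f.).
Carrying full precision, 243.167 × 75.48 = 18354.24516 cm; 75.48 has 4 s.f., so the result keeps min(5, 4) = 4 s.f.
Rounded to 4 significant figures: 1.835 × 10^4 cm.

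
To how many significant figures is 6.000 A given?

6.000: trailing zeros after a decimal point are significant.

4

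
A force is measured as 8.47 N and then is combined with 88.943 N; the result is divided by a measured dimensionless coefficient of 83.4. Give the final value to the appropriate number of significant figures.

1.17 N

8.47 N + 88.943 N = 97.413 N; the sum is limited to 2 decimal places (4 s.f.).
Carrying full precision, 97.413 ÷ 83.4 = 1.16802158273… N; 83.4 has 3 s.f., so the result keeps min(4, 3) = 3 s.f.
Rounded to 3 significant figures: 1.17 N.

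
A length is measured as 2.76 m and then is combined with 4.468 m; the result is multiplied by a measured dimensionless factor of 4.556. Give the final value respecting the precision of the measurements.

32.9 m

2.76 m + 4.468 m = 7.228 m; the sum is limited to 2 decimal places (3 s.f.).
Carrying full precision, 7.228 × 4.556 = 32.930768 m; 4.556 has 4 s.f., so the result keeps min(3, 4) = 3 s.f.
Rounded to 3 significant figures: 32.9 m.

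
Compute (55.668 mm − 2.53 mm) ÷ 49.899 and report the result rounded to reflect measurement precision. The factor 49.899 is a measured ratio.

55.668 mm − 2.53 mm = 53.138 mm; the difference is limited to 2 decimal places (4 s.f.).
Carrying full precision, 53.138 ÷ 49.899 = 1.06491112046… mm; 49.899 has 5 s.f., so the result keeps min(4, 5) = 4 s.f.
Rounded to 4 significant figures: 1.065 mm.

1.065 mm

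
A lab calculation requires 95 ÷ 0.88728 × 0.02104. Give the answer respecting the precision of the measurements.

2.3

95 ÷ 0.88728 × 0.02104 = 2.25272743666…
Multiplication/division keeps the fewest significant figures: 95 → 2 s.f., 0.88728 → 5 s.f., 0.02104 → 4 s.f.; limit is 2.
Rounded to 2 significant figures: 2.3.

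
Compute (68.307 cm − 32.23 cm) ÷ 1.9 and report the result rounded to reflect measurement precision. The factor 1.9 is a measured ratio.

68.307 cm − 32.23 cm = 36.077 cm; the difference is limited to 2 decimal places (4 s.f.).
Carrying full precision, 36.077 ÷ 1.9 = 18.9878947368… cm; 1.9 has 2 s.f., so the result keeps min(4, 2) = 2 s.f.
Rounded to 2 significant figures: 19 cm.

19 cm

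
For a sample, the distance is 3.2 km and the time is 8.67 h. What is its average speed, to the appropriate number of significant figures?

average speed = 3.2 km ÷ 8.67 h = 0.369088811995… km/h.
3.2 has 2 significant figures; 8.67 has 3.
Division/multiplication keeps the fewest: 2 significant figures.
Rounded: 0.37 km/h.

0.37 km/h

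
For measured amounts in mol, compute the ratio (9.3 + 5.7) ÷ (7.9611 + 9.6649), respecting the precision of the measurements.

0.851

9.3 + 5.7 = 15.0, limited to 1 d.p. → 3 s.f.; 7.9611 + 9.6649 = 17.6260, limited to 4 d.p. → 6 s.f.
Carrying full precision, 15.0 ÷ 17.6260 = 0.851015545217…; keep min(3, 6) = 3 s.f.
Rounded to 3 significant figures: 0.851.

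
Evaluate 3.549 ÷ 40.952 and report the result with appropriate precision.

3.549 ÷ 40.952 = 0.0866624340692…
Multiplication/division keeps the fewest significant figures: 3.549 → 4 s.f., 40.952 → 5 s.f.; limit is 4.
Rounded to 4 significant figures: 0.08666.

0.08666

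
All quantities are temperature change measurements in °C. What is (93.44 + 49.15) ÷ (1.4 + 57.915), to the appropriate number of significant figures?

93.44 + 49.15 = 142.59, limited to 2 d.p. → 5 s.f.; 1.4 + 57.915 = 59.315, limited to 1 d.p. → 3 s.f.
Carrying full precision, 142.59 ÷ 59.315 = 2.4039450392…; keep min(5, 3) = 3 s.f.
Rounded to 3 significant figures: 2.40.

2.40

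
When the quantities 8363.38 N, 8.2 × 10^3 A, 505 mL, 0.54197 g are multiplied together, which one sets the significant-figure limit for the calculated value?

8363.38 N → 6 s.f.; 8.2 × 10^3 A → 2 s.f.; 505 mL → 3 s.f.; 0.54197 g → 5 s.f.
The fewest is 2 significant figures, from 8.2 × 10^3 A.

8.2 × 10^3 A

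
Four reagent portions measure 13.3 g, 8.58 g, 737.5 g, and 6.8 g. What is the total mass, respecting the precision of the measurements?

13.3 g + 8.58 g + 737.5 g + 6.8 g = 766.18 g.
Addition/subtraction keeps the fewest decimal places: 13.3 → 1 decimal place, 8.58 → 2 decimal places, 737.5 → 1 decimal place, 6.8 → 1 decimal place; limit is 1.
Rounded to 1 decimal place: 766.2 g.

766.2 g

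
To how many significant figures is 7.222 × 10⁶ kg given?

7.222 × 10⁶: in scientific notation every digit of the coefficient is significant.

4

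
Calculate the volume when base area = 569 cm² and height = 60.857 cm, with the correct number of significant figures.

volume = 569 cm² × 60.857 cm = 34627.633 cm³.
569 has 3 significant figures; 60.857 has 5.
Division/multiplication keeps the fewest: 3 significant figures.
Rounded: 3.46 × 10⁴ cm³.

3.46 × 10⁴ cm³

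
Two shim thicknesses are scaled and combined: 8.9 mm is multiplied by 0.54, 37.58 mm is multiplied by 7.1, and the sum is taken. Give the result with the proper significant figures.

8.9 × 0.54 = 4.806 → 4.8 mm (2 s.f., last digit at the 10^-1 place).
37.58 × 7.1 = 266.818 → 2.7 × 10^2 mm (2 s.f., last digit at the 10^1 place).
Sum: 271.624 mm; keep the coarser place, 10^1.
Result: 2.7 × 10^2 mm.

2.7 × 10^2 mm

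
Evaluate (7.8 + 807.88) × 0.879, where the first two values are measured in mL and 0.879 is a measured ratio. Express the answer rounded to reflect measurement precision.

7.8 mL + 807.88 mL = 815.68 mL; the sum is limited to 1 decimal place (4 s.f.).
Carrying full precision, 815.68 × 0.879 = 716.98272 mL; 0.879 has 3 s.f., so the result keeps min(4, 3) = 3 s.f.
Rounded to 3 significant figures: 717 mL.

717 mL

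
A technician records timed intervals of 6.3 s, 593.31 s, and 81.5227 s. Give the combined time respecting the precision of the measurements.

6.811 × 10² s

6.3 s + 593.31 s + 81.5227 s = 681.1327 s.
Addition/subtraction keeps the fewest decimal places: 6.3 → 1 decimal place, 593.31 → 2 decimal places, 81.5227 → 4 decimal places; limit is 1.
Rounded to 1 decimal place: 6.811 × 10² s.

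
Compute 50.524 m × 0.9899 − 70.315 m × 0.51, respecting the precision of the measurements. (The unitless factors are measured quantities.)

50.524 × 0.9899 = 50.0137076 → 50.01 m (4 s.f., last digit at the 10^-2 place).
70.315 × 0.51 = 35.86065 → 36 m (2 s.f., last digit at the 10^0 place).
Difference: 14.1530576 m; keep the coarser place, 10^0.
Result: 14 m.

14 m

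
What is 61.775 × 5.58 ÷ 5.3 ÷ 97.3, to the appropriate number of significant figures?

61.775 × 5.58 ÷ 5.3 ÷ 97.3 = 0.668433555043…
Multiplication/division keeps the fewest significant figures: 61.775 → 5 s.f., 5.58 → 3 s.f., 5.3 → 2 s.f., 97.3 → 3 s.f.; limit is 2.
Rounded to 2 significant figures: 0.67.

0.67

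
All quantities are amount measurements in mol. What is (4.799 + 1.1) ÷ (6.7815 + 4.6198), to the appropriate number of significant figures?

4.799 + 1.1 = 5.899, limited to 1 d.p. → 2 s.f.; 6.7815 + 4.6198 = 11.4013, limited to 4 d.p. → 6 s.f.
Carrying full precision, 5.899 ÷ 11.4013 = 0.517397138923…; keep min(2, 6) = 2 s.f.
Rounded to 2 significant figures: 0.52.

0.52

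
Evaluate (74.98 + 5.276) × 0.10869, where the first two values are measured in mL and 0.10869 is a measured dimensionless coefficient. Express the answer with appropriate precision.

8.723 mL

74.98 mL + 5.276 mL = 80.256 mL; the sum is limited to 2 decimal places (4 s.f.).
Carrying full precision, 80.256 × 0.10869 = 8.72302464 mL; 0.10869 has 5 s.f., so the result keeps min(4, 5) = 4 s.f.
Rounded to 4 significant figures: 8.723 mL.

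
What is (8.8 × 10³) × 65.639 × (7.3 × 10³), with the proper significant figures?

4.2 × 10⁹

(8.8 × 10³) × 65.639 × (7.3 × 10³) = 4.21664936 × 10^9
Multiplication/division keeps the fewest significant figures: 8.8 × 10³ → 2 s.f., 65.639 → 5 s.f., 7.3 × 10³ → 2 s.f.; limit is 2.
Rounded to 2 significant figures: 4.2 × 10⁹.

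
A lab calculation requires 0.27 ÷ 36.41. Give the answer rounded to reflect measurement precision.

0.0074

0.27 ÷ 36.41 = 0.0074155451799…
Multiplication/division keeps the fewest significant figures: 0.27 → 2 s.f., 36.41 → 4 s.f.; limit is 2.
Rounded to 2 significant figures: 0.0074.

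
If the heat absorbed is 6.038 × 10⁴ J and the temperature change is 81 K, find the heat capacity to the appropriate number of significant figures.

heat capacity = 6.038 × 10⁴ J ÷ 81 K = 745.432098765… J/K.
6.038 × 10⁴ has 4 significant figures; 81 has 2.
Division/multiplication keeps the fewest: 2 significant figures.
Rounded: 7.5 × 10² J/K.

7.5 × 10² J/K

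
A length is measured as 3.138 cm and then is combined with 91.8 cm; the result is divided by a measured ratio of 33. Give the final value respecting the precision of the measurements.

3.138 cm + 91.8 cm = 94.938 cm; the sum is limited to 1 decimal place (3 s.f.).
Carrying full precision, 94.938 ÷ 33 = 2.87690909091… cm; 33 has 2 s.f., so the result keeps min(3, 2) = 2 s.f.
Rounded to 2 significant figures: 2.9 cm.

2.9 cm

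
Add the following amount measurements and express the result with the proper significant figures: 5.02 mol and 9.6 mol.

14.6 mol

5.02 mol + 9.6 mol = 14.62 mol.
Addition/subtraction keeps the fewest decimal places: 5.02 → 2 decimal places, 9.6 → 1 decimal place; limit is 1.
Rounded to 1 decimal place: 14.6 mol.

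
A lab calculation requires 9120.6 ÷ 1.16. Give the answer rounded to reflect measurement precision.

7.86 × 10^3

9120.6 ÷ 1.16 = 7862.5862069…
Multiplication/division keeps the fewest significant figures: 9120.6 → 5 s.f., 1.16 → 3 s.f.; limit is 3.
Rounded to 3 significant figures: 7.86 × 10^3.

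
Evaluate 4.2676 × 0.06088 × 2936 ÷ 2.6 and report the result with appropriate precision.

2.9 × 10²

4.2676 × 0.06088 × 2936 ÷ 2.6 = 293.387126449…
Multiplication/division keeps the fewest significant figures: 4.2676 → 5 s.f., 0.06088 → 4 s.f., 2936 → 4 s.f., 2.6 → 2 s.f.; limit is 2.
Rounded to 2 significant figures: 2.9 × 10².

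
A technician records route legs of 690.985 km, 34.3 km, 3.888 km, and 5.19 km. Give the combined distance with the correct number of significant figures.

690.985 km + 34.3 km + 3.888 km + 5.19 km = 734.363 km.
Addition/subtraction keeps the fewest decimal places: 690.985 → 3 decimal places, 34.3 → 1 decimal place, 3.888 → 3 decimal places, 5.19 → 2 decimal places; limit is 1.
Rounded to 1 decimal place: 734.4 km.

734.4 km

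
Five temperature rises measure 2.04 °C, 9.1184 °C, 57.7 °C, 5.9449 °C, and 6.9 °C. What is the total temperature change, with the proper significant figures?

81.7 °C

2.04 °C + 9.1184 °C + 57.7 °C + 5.9449 °C + 6.9 °C = 81.7033 °C.
Addition/subtraction keeps the fewest decimal places: 2.04 → 2 decimal places, 9.1184 → 4 decimal places, 57.7 → 1 decimal place, 5.9449 → 4 decimal places, 6.9 → 1 decimal place; limit is 1.
Rounded to 1 decimal place: 81.7 °C.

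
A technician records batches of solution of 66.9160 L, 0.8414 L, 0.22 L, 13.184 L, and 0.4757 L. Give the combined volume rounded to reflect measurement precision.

81.64 L

66.9160 L + 0.8414 L + 0.22 L + 13.184 L + 0.4757 L = 81.6371 L.
Addition/subtraction keeps the fewest decimal places: 66.9160 → 4 decimal places, 0.8414 → 4 decimal places, 0.22 → 2 decimal places, 13.184 → 3 decimal places, 0.4757 → 4 decimal places; limit is 2.
Rounded to 2 decimal places: 81.64 L.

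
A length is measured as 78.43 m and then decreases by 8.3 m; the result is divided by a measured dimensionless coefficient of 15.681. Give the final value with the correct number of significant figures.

78.43 m − 8.3 m = 70.13 m; the difference is limited to 1 decimal place (3 s.f.).
Carrying full precision, 70.13 ÷ 15.681 = 4.47229130795… m; 15.681 has 5 s.f., so the result keeps min(3, 5) = 3 s.f.
Rounded to 3 significant figures: 4.47 m.

4.47 m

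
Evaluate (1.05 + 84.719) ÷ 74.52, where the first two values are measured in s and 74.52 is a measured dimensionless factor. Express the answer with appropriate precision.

1.05 s + 84.719 s = 85.769 s; the sum is limited to 2 decimal places (4 s.f.).
Carrying full precision, 85.769 ÷ 74.52 = 1.15095276436… s; 74.52 has 4 s.f., so the result keeps min(4, 4) = 4 s.f.
Rounded to 4 significant figures: 1.151 s.

1.151 s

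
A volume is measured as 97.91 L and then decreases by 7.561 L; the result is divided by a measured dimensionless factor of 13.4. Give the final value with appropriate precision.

6.74 L

97.91 L − 7.561 L = 90.349 L; the difference is limited to 2 decimal places (4 s.f.).
Carrying full precision, 90.349 ÷ 13.4 = 6.74246268657… L; 13.4 has 3 s.f., so the result keeps min(4, 3) = 3 s.f.
Rounded to 3 significant figures: 6.74 L.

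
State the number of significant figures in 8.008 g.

8.008: zeros between nonzero digits are significant.

4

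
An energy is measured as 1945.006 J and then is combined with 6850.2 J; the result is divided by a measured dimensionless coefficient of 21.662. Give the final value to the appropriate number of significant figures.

1945.006 J + 6850.2 J = 8795.206 J; the sum is limited to 1 decimal place (5 s.f.).
Carrying full precision, 8795.206 ÷ 21.662 = 406.020035084… J; 21.662 has 5 s.f., so the result keeps min(5, 5) = 5 s.f.
Rounded to 5 significant figures: 406.02 J.

406.02 J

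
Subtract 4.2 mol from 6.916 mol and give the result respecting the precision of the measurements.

6.916 mol − 4.2 mol = 2.716 mol.
Addition/subtraction keeps the fewest decimal places: 6.916 → 3 decimal places, 4.2 → 1 decimal place; limit is 1.
Rounded to 1 decimal place: 2.7 mol.

2.7 mol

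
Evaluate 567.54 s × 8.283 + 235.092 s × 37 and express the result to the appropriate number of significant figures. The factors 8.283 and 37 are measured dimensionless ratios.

567.54 × 8.283 = 4700.93382 → 4701 s (4 s.f., last digit at the 10^0 place).
235.092 × 37 = 8698.404 → 8.7 × 10³ s (2 s.f., last digit at the 10^2 place).
Sum: 13399.33782 s; keep the coarser place, 10^2.
Result: 1.34 × 10⁴ s.

1.34 × 10⁴ s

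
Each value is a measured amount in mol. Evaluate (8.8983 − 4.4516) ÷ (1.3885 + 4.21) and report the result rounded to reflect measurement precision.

0.794

8.8983 − 4.4516 = 4.4467, limited to 4 d.p. → 5 s.f.; 1.3885 + 4.21 = 5.5985, limited to 2 d.p. → 3 s.f.
Carrying full precision, 4.4467 ÷ 5.5985 = 0.794266321336…; keep min(5, 3) = 3 s.f.
Rounded to 3 significant figures: 0.794.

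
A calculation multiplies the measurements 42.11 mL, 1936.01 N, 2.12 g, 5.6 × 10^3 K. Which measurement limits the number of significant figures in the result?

42.11 mL → 4 s.f.; 1936.01 N → 6 s.f.; 2.12 g → 3 s.f.; 5.6 × 10^3 K → 2 s.f.
The fewest is 2 significant figures, from 5.6 × 10^3 K.

5.6 × 10^3 K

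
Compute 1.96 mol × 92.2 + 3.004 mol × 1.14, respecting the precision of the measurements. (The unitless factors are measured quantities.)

1.96 × 92.2 = 180.712 → 181 mol (3 s.f., last digit at the 10^0 place).
3.004 × 1.14 = 3.42456 → 3.42 mol (3 s.f., last digit at the 10^-2 place).
Sum: 184.13656 mol; keep the coarser place, 10^0.
Result: 184 mol.

184 mol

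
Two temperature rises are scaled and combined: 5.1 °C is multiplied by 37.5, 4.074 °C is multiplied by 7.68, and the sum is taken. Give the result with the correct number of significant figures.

5.1 × 37.5 = 191.25 → 1.9 × 10^2 °C (2 s.f., last digit at the 10^1 place).
4.074 × 7.68 = 31.28832 → 31.3 °C (3 s.f., last digit at the 10^-1 place).
Sum: 222.53832 °C; keep the coarser place, 10^1.
Result: 2.2 × 10^2 °C.

2.2 × 10^2 °C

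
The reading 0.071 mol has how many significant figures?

2

0.071: leading zeros are not significant.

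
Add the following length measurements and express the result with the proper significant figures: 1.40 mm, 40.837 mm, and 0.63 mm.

1.40 mm + 40.837 mm + 0.63 mm = 42.867 mm.
Addition/subtraction keeps the fewest decimal places: 1.40 → 2 decimal places, 40.837 → 3 decimal places, 0.63 → 2 decimal places; limit is 2.
Rounded to 2 decimal places: 42.87 mm.

42.87 mm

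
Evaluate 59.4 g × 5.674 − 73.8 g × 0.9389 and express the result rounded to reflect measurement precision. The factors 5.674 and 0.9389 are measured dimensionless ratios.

268 g

59.4 × 5.674 = 337.0356 → 337 g (3 s.f., last digit at the 10^0 place).
73.8 × 0.9389 = 69.29082 → 69.3 g (3 s.f., last digit at the 10^-1 place).
Difference: 267.74478 g; keep the coarser place, 10^0.
Result: 268 g.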